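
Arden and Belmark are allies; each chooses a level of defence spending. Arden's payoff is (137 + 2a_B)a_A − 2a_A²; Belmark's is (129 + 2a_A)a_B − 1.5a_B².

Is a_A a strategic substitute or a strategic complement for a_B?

Expanding Arden's payoff: 137a_A + 2a_Ba_A − 2a_A².
∂π/∂a_A = 137 + 2a_B − 4a_A = 0, so a_A = 34.25 + 0.5a_B.
The best-response slope da_A/da_B = 0.5 > 0: the reaction function is upward-sloping, so the choices are strategic complements.

strategic complements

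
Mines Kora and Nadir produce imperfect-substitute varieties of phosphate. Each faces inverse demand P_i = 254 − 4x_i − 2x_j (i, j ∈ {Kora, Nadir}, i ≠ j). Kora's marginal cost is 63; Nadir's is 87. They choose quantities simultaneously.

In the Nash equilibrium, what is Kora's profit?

Mine Kora's profit: π = x_{Kora}(254 − 4x_{Kora} − 2x_{Nadir}) − 63x_{Kora}.
∂π/∂x_{Kora} = 191 − 8x_{Kora} − 2x_{Nadir} = 0 ⇒ x_{Kora} = 23.875 − 0.25x_{Nadir}.
Similarly x_{Nadir} = 20.875 − 0.25x_{Kora}.
Solving the two reaction functions simultaneously: (1 − (−0.25)(−0.25))x_{Kora} = 23.875 − 0.25·20.875, so 0.9375x_{Kora} = 597/32 and x_{Kora} = 19.9.
Then x_{Nadir} = 20.875 − 0.25·19.9 = 15.9.
P_{Kora} = 254 − 4·19.9 − 2·15.9 = 142.6.
Profit = (142.6 − 63)·19.9 = 1584.04.

1584.04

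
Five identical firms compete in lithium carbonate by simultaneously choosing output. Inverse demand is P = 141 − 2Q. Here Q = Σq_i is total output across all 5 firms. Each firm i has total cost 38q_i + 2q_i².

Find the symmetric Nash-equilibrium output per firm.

6.4375

A representative firm's profit is π_i = q_i(141 − 2Q) − 38q_i − 2q_i², with Q = q_i + Σ_{j≠i} q_j.
First-order condition: 103 − 8q_i − 2Σ_{j≠i} q_j = 0.
With identical firms, set every q_j = q: then 103 − 8q − 8q = 0, i.e. q = 103/16 = 6.4375.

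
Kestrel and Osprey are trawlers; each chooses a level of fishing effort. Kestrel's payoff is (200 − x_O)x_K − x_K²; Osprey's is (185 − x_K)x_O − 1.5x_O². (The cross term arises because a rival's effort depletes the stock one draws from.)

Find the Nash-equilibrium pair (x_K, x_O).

83, 34

Expanding Kestrel's payoff: 200x_K − x_Ox_K − x_K².
∂π/∂x_K = 200 − x_O − 2x_K = 0, so x_K = 100 − 0.5x_O.
Likewise for Osprey: x_O = 185/3 − (1/3)x_K.
Substituting the second reaction function into the first: x_K = 100 − 0.5(185/3 − (1/3)x_K), which gives (5/6)x_K = 415/6 ⇒ x_K = 83.
Then x_O = 185/3 − (1/3)·83 = 34.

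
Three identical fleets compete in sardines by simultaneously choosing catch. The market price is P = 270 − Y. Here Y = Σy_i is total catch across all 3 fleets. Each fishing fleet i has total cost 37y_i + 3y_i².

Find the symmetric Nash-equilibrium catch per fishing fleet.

23.3

A representative fishing fleet's profit is π_i = y_i(270 − Y) − 37y_i − 3y_i², with Y = y_i + Σ_{j≠i} y_j.
First-order condition: 233 − 8y_i − Σ_{j≠i} y_j = 0.
With identical fishing fleets, set every y_j = y: then 233 − 8y − 2y = 0, i.e. y = 233/10 = 23.3.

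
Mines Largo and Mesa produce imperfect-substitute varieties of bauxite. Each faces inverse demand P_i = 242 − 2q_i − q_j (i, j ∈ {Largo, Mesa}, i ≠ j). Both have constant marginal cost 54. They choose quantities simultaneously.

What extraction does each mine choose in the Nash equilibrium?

37.6

Mine Largo's profit: π = q_{Largo}(242 − 2q_{Largo} − q_{Mesa}) − 54q_{Largo}.
∂π/∂q_{Largo} = 188 − 4q_{Largo} − q_{Mesa} = 0 ⇒ q_{Largo} = 47 − 0.25q_{Mesa}.
The game is symmetric, so in equilibrium q_{Mesa} = q_{Largo}: the reaction function gives 1.25q_{Largo} = 47, hence q_{Largo} = 37.6.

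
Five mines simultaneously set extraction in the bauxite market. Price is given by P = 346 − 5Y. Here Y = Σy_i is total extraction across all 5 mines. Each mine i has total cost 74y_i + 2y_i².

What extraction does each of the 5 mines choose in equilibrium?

8

A representative mine's profit is π_i = y_i(346 − 5Y) − 74y_i − 2y_i², with Y = y_i + Σ_{j≠i} y_j.
First-order condition: 272 − 14y_i − 5Σ_{j≠i} y_j = 0.
Imposing symmetry (y_j = y for all j) turns Σ_{j≠i} y_j into 4y, so 272 = 34y and y = 8.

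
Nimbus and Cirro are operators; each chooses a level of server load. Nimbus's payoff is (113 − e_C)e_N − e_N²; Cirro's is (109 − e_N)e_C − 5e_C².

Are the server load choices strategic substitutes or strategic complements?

Expanding Nimbus's payoff: 113e_N − e_Ce_N − e_N².
∂π/∂e_N = 113 − e_C − 2e_N = 0, so e_N = 56.5 − 0.5e_C.
The best-response slope de_N/de_C = −0.5 < 0: the reaction function is downward-sloping, so the choices are strategic substitutes.

strategic substitutes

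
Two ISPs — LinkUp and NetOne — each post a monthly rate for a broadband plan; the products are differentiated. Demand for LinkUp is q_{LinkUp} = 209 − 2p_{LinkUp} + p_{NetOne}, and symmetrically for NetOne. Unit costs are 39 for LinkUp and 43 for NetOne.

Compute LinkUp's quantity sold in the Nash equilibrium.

114.4

LinkUp's profit: π = (p_{LinkUp} − 39)(209 − 2p_{LinkUp} + p_{NetOne}).
∂π/∂p_{LinkUp} = 287 − 4p_{LinkUp} + p_{NetOne} = 0 ⇒ p_{LinkUp} = 71.75 + 0.25p_{NetOne}.
Similarly p_{NetOne} = 73.75 + 0.25p_{LinkUp}.
Solving the two reaction functions simultaneously: (1 − (0.25)(0.25))p_{LinkUp} = 71.75 + 0.25·73.75, so 0.9375p_{LinkUp} = 90.1875 and p_{LinkUp} = 96.2.
Then p_{NetOne} = 73.75 + 0.25·96.2 = 97.8.
q_{LinkUp} = 209 − 2·96.2 + 97.8 = 114.4.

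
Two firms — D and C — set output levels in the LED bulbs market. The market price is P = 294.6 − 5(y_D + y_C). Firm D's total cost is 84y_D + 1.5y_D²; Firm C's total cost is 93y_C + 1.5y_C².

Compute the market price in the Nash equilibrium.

180.1

Firm D's profit: π = y_D(294.6 − 5(y_D + y_C)) − 84y_D − 1.5y_D².
∂π/∂y_D = 210.6 − 13y_D − 5y_C = 0, so y_D = 16.2 − (5/13)y_C.
By the same steps for C: y_C = 1008/65 − (5/13)y_D.
Substituting the second reaction function into the first: y_D = 16.2 − (5/13)(1008/65 − (5/13)y_D), which gives (144/169)y_D = 8649/845 ⇒ y_D = 12.0125.
Then y_C = 1008/65 − (5/13)·12.0125 = 10.8875.
Equilibrium price: P = 294.6 − 5·22.9 = 180.1.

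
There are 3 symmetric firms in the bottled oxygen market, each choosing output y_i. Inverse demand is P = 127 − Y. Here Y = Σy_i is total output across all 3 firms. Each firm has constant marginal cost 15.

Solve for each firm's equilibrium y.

A representative firm's profit is π_i = y_i(127 − Y) − 15y_i, with Y = y_i + Σ_{j≠i} y_j.
First-order condition: 112 − 2y_i − Σ_{j≠i} y_j = 0.
In a symmetric equilibrium every firm chooses the same y, so Σ_{j≠i} y_j = 2y. The condition becomes 112 − 4y = 0, giving y = 112/4 = 28.

28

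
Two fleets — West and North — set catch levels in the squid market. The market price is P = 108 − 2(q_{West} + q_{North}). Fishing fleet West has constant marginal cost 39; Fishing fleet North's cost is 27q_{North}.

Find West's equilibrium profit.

180.5

Fishing fleet West's profit: π = q_{West}(108 − 2(q_{West} + q_{North})) − 39q_{West}.
∂π/∂q_{West} = 69 − 4q_{West} − 2q_{North} = 0, so q_{West} = 17.25 − 0.5q_{North}.
By the same steps for North: q_{North} = 20.25 − 0.5q_{West}.
Substituting the second reaction function into the first: q_{West} = 17.25 − 0.5(20.25 − 0.5q_{West}), which gives 0.75q_{West} = 7.125 ⇒ q_{West} = 9.5.
Then q_{North} = 20.25 − 0.5·9.5 = 15.5.
Price P = 108 − 2·25 = 58.
West's profit: (58 − 39)·9.5 = 180.5.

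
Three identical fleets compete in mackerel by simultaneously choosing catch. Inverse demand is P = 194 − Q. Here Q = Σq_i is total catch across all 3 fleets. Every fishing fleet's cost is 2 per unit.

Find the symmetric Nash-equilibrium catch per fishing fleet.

48

A representative fishing fleet's profit is π_i = q_i(194 − Q) − 2q_i, with Q = q_i + Σ_{j≠i} q_j.
First-order condition: 192 − 2q_i − Σ_{j≠i} q_j = 0.
Imposing symmetry (q_j = q for all j) turns Σ_{j≠i} q_j into 2q, so 192 = 4q and q = 48.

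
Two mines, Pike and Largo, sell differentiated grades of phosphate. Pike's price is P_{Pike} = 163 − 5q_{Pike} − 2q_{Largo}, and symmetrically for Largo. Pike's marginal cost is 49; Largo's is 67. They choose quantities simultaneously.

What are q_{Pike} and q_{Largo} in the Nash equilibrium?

9.875, 7.625

Mine Pike's profit: π = q_{Pike}(163 − 5q_{Pike} − 2q_{Largo}) − 49q_{Pike}.
∂π/∂q_{Pike} = 114 − 10q_{Pike} − 2q_{Largo} = 0 ⇒ q_{Pike} = 11.4 − 0.2q_{Largo}.
Similarly q_{Largo} = 9.6 − 0.2q_{Pike}.
Substituting the second reaction function into the first: q_{Pike} = 11.4 − 0.2(9.6 − 0.2q_{Pike}), which gives 0.96q_{Pike} = 9.48 ⇒ q_{Pike} = 9.875.
Then q_{Largo} = 9.6 − 0.2·9.875 = 7.625.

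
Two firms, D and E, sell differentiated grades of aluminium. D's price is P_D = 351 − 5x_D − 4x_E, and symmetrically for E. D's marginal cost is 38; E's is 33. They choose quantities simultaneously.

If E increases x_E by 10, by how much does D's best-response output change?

-4

Firm D's profit: π = x_D(351 − 5x_D − 4x_E) − 38x_D.
∂π/∂x_D = 313 − 10x_D − 4x_E = 0 ⇒ x_D = 31.3 − 0.4x_E.
The reaction-function slope is −0.4, so a 10-unit rise in x_E moves x_D by −0.4 × 10 = −4. D's best response falls — the actions are strategic substitutes.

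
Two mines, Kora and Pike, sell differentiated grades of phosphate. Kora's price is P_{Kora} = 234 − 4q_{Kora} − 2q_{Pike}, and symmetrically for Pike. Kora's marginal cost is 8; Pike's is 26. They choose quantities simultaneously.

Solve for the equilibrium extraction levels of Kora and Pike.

23.2, 20.2

Mine Kora's profit: π = q_{Kora}(234 − 4q_{Kora} − 2q_{Pike}) − 8q_{Kora}.
∂π/∂q_{Kora} = 226 − 8q_{Kora} − 2q_{Pike} = 0 ⇒ q_{Kora} = 28.25 − 0.25q_{Pike}.
Similarly q_{Pike} = 26 − 0.25q_{Kora}.
Solving the two reaction functions simultaneously: (1 − (−0.25)(−0.25))q_{Kora} = 28.25 − 0.25·26, so 0.9375q_{Kora} = 21.75 and q_{Kora} = 23.2.
Then q_{Pike} = 26 − 0.25·23.2 = 20.2.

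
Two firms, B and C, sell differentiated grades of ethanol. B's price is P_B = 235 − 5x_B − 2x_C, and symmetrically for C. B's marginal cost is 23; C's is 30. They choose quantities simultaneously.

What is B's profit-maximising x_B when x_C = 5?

20.2

Firm B's profit: π = x_B(235 − 5x_B − 2x_C) − 23x_B.
∂π/∂x_B = 212 − 10x_B − 2x_C = 0 ⇒ x_B = 21.2 − 0.2x_C.
At x_C = 5: x_B = 21.2 − 0.2·5 = 20.2.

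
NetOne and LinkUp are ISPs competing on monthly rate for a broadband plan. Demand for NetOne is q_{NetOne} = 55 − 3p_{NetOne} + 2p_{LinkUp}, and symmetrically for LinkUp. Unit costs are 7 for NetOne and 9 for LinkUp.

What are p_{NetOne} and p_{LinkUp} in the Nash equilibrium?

19.375, 20.125

NetOne's profit: π = (p_{NetOne} − 7)(55 − 3p_{NetOne} + 2p_{LinkUp}).
∂π/∂p_{NetOne} = 76 − 6p_{NetOne} + 2p_{LinkUp} = 0 ⇒ p_{NetOne} = 38/3 + (1/3)p_{LinkUp}.
Similarly p_{LinkUp} = 41/3 + (1/3)p_{NetOne}.
Plugging p_{LinkUp} into NetOne's best response: p_{NetOne} = 38/3 + (1/3)(41/3 + (1/3)p_{NetOne}) ⇒ (8/9)p_{NetOne} = 155/9, so p_{NetOne} = 19.375.
Then p_{LinkUp} = 41/3 + (1/3)·19.375 = 20.125.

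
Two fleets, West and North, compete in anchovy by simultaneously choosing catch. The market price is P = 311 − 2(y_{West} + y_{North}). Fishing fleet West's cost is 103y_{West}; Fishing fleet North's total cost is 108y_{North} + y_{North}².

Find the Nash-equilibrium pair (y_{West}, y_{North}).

Fishing fleet West's profit: π = y_{West}(311 − 2(y_{West} + y_{North})) − 103y_{West}.
∂π/∂y_{West} = 208 − 4y_{West} − 2y_{North} = 0, so y_{West} = 52 − 0.5y_{North}.
For North: ∂π/∂y_{North} = 203 − 6y_{North} − 2y_{West} = 0 ⇒ y_{North} = 203/6 − (1/3)y_{West}.
Plugging y_{North} into West's best response: y_{West} = 52 − 0.5(203/6 − (1/3)y_{West}) ⇒ (5/6)y_{West} = 421/12, so y_{West} = 42.1.
Then y_{North} = 203/6 − (1/3)·42.1 = 19.8.

42.1, 19.8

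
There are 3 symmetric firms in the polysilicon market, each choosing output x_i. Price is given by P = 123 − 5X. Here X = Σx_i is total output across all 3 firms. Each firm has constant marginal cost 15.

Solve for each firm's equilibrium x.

A representative firm's profit is π_i = x_i(123 − 5X) − 15x_i, with X = x_i + Σ_{j≠i} x_j.
First-order condition: 108 − 10x_i − 5Σ_{j≠i} x_j = 0.
With identical firms, set every x_j = x: then 108 − 10x − 10x = 0, i.e. x = 108/20 = 5.4.

5.4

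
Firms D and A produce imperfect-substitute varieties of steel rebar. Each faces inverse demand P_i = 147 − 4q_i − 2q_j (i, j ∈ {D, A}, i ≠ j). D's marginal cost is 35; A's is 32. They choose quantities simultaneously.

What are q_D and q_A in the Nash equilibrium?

Firm D's profit: π = q_D(147 − 4q_D − 2q_A) − 35q_D.
∂π/∂q_D = 112 − 8q_D − 2q_A = 0 ⇒ q_D = 14 − 0.25q_A.
Similarly q_A = 14.375 − 0.25q_D.
Plugging q_A into D's best response: q_D = 14 − 0.25(14.375 − 0.25q_D) ⇒ 0.9375q_D = 333/32, so q_D = 11.1.
Then q_A = 14.375 − 0.25·11.1 = 11.6.

11.1, 11.6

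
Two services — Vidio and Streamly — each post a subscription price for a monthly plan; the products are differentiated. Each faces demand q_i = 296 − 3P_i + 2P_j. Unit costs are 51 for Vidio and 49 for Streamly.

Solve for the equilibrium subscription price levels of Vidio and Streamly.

111.875, 111.125

Vidio's profit: π = (P_{Vidio} − 51)(296 − 3P_{Vidio} + 2P_{Streamly}).
∂π/∂P_{Vidio} = 449 − 6P_{Vidio} + 2P_{Streamly} = 0 ⇒ P_{Vidio} = 449/6 + (1/3)P_{Streamly}.
Similarly P_{Streamly} = 443/6 + (1/3)P_{Vidio}.
Substituting the second reaction function into the first: P_{Vidio} = 449/6 + (1/3)(443/6 + (1/3)P_{Vidio}), which gives (8/9)P_{Vidio} = 895/9 ⇒ P_{Vidio} = 111.875.
Then P_{Streamly} = 443/6 + (1/3)·111.875 = 111.125.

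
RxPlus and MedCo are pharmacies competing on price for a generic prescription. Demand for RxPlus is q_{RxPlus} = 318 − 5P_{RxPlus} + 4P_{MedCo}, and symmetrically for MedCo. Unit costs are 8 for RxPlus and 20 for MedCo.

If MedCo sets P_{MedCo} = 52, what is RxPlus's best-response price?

RxPlus's profit: π = (P_{RxPlus} − 8)(318 − 5P_{RxPlus} + 4P_{MedCo}).
∂π/∂P_{RxPlus} = 358 − 10P_{RxPlus} + 4P_{MedCo} = 0 ⇒ P_{RxPlus} = 35.8 + 0.4P_{MedCo}.
At P_{MedCo} = 52: P_{RxPlus} = 35.8 + 0.4·52 = 56.6.

56.6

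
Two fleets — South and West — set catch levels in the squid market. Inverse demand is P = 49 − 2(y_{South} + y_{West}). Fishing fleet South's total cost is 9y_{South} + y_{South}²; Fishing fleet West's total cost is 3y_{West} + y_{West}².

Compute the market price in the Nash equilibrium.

Fishing fleet South's profit: π = y_{South}(49 − 2(y_{South} + y_{West})) − 9y_{South} − y_{South}².
∂π/∂y_{South} = 40 − 6y_{South} − 2y_{West} = 0, so y_{South} = 20/3 − (1/3)y_{West}.
By the same steps for West: y_{West} = 23/3 − (1/3)y_{South}.
Plugging y_{West} into South's best response: y_{South} = 20/3 − (1/3)(23/3 − (1/3)y_{South}) ⇒ (8/9)y_{South} = 37/9, so y_{South} = 4.625.
Then y_{West} = 23/3 − (1/3)·4.625 = 6.125.
Equilibrium price: P = 49 − 2·10.75 = 27.5.

27.5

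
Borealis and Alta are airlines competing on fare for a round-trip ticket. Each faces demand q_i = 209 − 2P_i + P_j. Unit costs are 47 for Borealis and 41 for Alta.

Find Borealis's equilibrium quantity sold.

Borealis's profit: π = (P_{Borealis} − 47)(209 − 2P_{Borealis} + P_{Alta}).
∂π/∂P_{Borealis} = 303 − 4P_{Borealis} + P_{Alta} = 0 ⇒ P_{Borealis} = 75.75 + 0.25P_{Alta}.
Similarly P_{Alta} = 72.75 + 0.25P_{Borealis}.
Substituting the second reaction function into the first: P_{Borealis} = 75.75 + 0.25(72.75 + 0.25P_{Borealis}), which gives 0.9375P_{Borealis} = 93.9375 ⇒ P_{Borealis} = 100.2.
Then P_{Alta} = 72.75 + 0.25·100.2 = 97.8.
q_{Borealis} = 209 − 2·100.2 + 97.8 = 106.4.

106.4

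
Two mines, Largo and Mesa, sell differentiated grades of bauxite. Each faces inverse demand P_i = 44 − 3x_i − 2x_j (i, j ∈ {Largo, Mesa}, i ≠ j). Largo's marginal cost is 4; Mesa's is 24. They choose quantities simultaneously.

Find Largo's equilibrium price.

Mine Largo's profit: π = x_{Largo}(44 − 3x_{Largo} − 2x_{Mesa}) − 4x_{Largo}.
∂π/∂x_{Largo} = 40 − 6x_{Largo} − 2x_{Mesa} = 0 ⇒ x_{Largo} = 20/3 − (1/3)x_{Mesa}.
Similarly x_{Mesa} = 10/3 − (1/3)x_{Largo}.
Solving the two reaction functions simultaneously: (1 − (−1/3)(−1/3))x_{Largo} = 20/3 − (1/3)·(10/3), so (8/9)x_{Largo} = 50/9 and x_{Largo} = 6.25.
Then x_{Mesa} = 10/3 − (1/3)·6.25 = 1.25.
P_{Largo} = 44 − 3·6.25 − 2·1.25 = 22.75.

22.75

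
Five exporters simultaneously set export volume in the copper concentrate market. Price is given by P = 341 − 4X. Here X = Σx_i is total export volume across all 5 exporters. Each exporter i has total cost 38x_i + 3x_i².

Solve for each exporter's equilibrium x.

10.1

A representative exporter's profit is π_i = x_i(341 − 4X) − 38x_i − 3x_i², with X = x_i + Σ_{j≠i} x_j.
First-order condition: 303 − 14x_i − 4Σ_{j≠i} x_j = 0.
Imposing symmetry (x_j = x for all j) turns Σ_{j≠i} x_j into 4x, so 303 = 30x and x = 10.1.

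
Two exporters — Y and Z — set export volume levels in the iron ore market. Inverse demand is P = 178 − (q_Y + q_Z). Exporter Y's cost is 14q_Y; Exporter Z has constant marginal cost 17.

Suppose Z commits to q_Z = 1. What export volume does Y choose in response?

81.5

Exporter Y's profit: π = q_Y(178 − (q_Y + q_Z)) − 14q_Y.
∂π/∂q_Y = 164 − 2q_Y − q_Z = 0, so q_Y = 82 − 0.5q_Z.
At q_Z = 1: q_Y = 82 − 0.5·1 = 81.5.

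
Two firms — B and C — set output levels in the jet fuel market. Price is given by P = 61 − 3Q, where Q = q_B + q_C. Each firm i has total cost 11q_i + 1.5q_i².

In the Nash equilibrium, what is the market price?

Firm B's profit: π = q_B(61 − 3(q_B + q_C)) − 11q_B − 1.5q_B².
∂π/∂q_B = 50 − 9q_B − 3q_C = 0, so q_B = 50/9 − (1/3)q_C.
By symmetry q_C = q_B; substituting into the reaction function, (4/3)q_B = 50/9 and q_B = 25/6.
Equilibrium price: P = 61 − 3·(25/3) = 36.

36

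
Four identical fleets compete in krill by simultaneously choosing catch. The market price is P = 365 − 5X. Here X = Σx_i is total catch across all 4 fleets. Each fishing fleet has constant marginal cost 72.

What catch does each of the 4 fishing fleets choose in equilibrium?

11.72

A representative fishing fleet's profit is π_i = x_i(365 − 5X) − 72x_i, with X = x_i + Σ_{j≠i} x_j.
First-order condition: 293 − 10x_i − 5Σ_{j≠i} x_j = 0.
With identical fishing fleets, set every x_j = x: then 293 − 10x − 15x = 0, i.e. x = 293/25 = 11.72.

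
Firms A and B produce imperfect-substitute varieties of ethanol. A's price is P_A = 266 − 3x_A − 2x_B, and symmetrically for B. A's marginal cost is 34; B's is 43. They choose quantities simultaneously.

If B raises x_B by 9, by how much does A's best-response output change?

-3

Firm A's profit: π = x_A(266 − 3x_A − 2x_B) − 34x_A.
∂π/∂x_A = 232 − 6x_A − 2x_B = 0 ⇒ x_A = 116/3 − (1/3)x_B.
The reaction-function slope is −1/3, so a 9-unit rise in x_B moves x_A by −1/3 × 9 = −3. A's best response falls — the actions are strategic substitutes.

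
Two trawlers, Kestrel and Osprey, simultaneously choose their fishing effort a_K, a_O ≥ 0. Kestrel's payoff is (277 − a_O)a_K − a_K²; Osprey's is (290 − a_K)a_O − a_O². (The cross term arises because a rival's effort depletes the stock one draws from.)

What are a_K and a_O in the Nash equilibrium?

Expanding Kestrel's payoff: 277a_K − a_Oa_K − a_K².
∂π/∂a_K = 277 − a_O − 2a_K = 0, so a_K = 138.5 − 0.5a_O.
Likewise for Osprey: a_O = 145 − 0.5a_K.
Substituting the second reaction function into the first: a_K = 138.5 − 0.5(145 − 0.5a_K), which gives 0.75a_K = 66 ⇒ a_K = 88.
Then a_O = 145 − 0.5·88 = 101.

88, 101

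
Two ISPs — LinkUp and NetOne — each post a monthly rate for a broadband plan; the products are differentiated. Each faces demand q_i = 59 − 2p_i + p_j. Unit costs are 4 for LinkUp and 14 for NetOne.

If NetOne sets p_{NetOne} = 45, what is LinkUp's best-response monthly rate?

LinkUp's profit: π = (p_{LinkUp} − 4)(59 − 2p_{LinkUp} + p_{NetOne}).
∂π/∂p_{LinkUp} = 67 − 4p_{LinkUp} + p_{NetOne} = 0 ⇒ p_{LinkUp} = 16.75 + 0.25p_{NetOne}.
At p_{NetOne} = 45: p_{LinkUp} = 16.75 + 0.25·45 = 28.

28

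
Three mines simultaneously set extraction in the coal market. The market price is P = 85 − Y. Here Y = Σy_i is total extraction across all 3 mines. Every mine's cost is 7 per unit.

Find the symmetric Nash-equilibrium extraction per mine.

19.5

A representative mine's profit is π_i = y_i(85 − Y) − 7y_i, with Y = y_i + Σ_{j≠i} y_j.
First-order condition: 78 − 2y_i − Σ_{j≠i} y_j = 0.
Imposing symmetry (y_j = y for all j) turns Σ_{j≠i} y_j into 2y, so 78 = 4y and y = 19.5.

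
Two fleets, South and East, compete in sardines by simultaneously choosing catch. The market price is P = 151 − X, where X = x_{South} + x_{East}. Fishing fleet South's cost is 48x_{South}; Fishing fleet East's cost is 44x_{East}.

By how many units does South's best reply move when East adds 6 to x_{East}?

Fishing fleet South's profit: π = x_{South}(151 − (x_{South} + x_{East})) − 48x_{South}.
∂π/∂x_{South} = 103 − 2x_{South} − x_{East} = 0, so x_{South} = 51.5 − 0.5x_{East}.
The reaction-function slope is −0.5, so a 6-unit rise in x_{East} moves x_{South} by −0.5 × 6 = −3. South's best response falls — the actions are strategic substitutes.

-3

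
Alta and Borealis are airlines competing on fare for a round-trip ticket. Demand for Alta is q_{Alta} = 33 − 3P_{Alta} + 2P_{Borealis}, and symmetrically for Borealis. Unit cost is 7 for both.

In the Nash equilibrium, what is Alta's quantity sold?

Alta's profit: π = (P_{Alta} − 7)(33 − 3P_{Alta} + 2P_{Borealis}).
∂π/∂P_{Alta} = 54 − 6P_{Alta} + 2P_{Borealis} = 0 ⇒ P_{Alta} = 9 + (1/3)P_{Borealis}.
By symmetry P_{Borealis} = P_{Alta}; substituting into the reaction function, (2/3)P_{Alta} = 9 and P_{Alta} = 13.5.
q_{Alta} = 33 − 3·13.5 + 2·13.5 = 19.5.

19.5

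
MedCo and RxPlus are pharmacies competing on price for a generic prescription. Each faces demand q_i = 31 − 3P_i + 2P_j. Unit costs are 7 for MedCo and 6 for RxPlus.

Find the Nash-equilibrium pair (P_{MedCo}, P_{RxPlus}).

12.8125, 12.4375

MedCo's profit: π = (P_{MedCo} − 7)(31 − 3P_{MedCo} + 2P_{RxPlus}).
∂π/∂P_{MedCo} = 52 − 6P_{MedCo} + 2P_{RxPlus} = 0 ⇒ P_{MedCo} = 26/3 + (1/3)P_{RxPlus}.
Similarly P_{RxPlus} = 49/6 + (1/3)P_{MedCo}.
Solving the two reaction functions simultaneously: (1 − (1/3)(1/3))P_{MedCo} = 26/3 + (1/3)·(49/6), so (8/9)P_{MedCo} = 205/18 and P_{MedCo} = 12.8125.
Then P_{RxPlus} = 49/6 + (1/3)·12.8125 = 12.4375.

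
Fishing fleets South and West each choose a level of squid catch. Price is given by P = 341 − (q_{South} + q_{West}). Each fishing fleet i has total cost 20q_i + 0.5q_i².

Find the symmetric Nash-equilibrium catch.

80.25

Fishing fleet South's profit: π = q_{South}(341 − (q_{South} + q_{West})) − 20q_{South} − 0.5q_{South}².
∂π/∂q_{South} = 321 − 3q_{South} − q_{West} = 0, so q_{South} = 107 − (1/3)q_{West}.
By symmetry q_{West} = q_{South}; substituting into the reaction function, (4/3)q_{South} = 107 and q_{South} = 80.25.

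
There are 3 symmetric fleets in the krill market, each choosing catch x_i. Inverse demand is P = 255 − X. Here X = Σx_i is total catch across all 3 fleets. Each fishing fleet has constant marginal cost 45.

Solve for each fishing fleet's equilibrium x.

A representative fishing fleet's profit is π_i = x_i(255 − X) − 45x_i, with X = x_i + Σ_{j≠i} x_j.
First-order condition: 210 − 2x_i − Σ_{j≠i} x_j = 0.
In a symmetric equilibrium every fishing fleet chooses the same x, so Σ_{j≠i} x_j = 2x. The condition becomes 210 − 4x = 0, giving x = 210/4 = 52.5.

52.5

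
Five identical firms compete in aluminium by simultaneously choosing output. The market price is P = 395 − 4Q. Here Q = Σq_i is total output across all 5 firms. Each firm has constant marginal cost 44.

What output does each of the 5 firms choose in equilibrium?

14.625

A representative firm's profit is π_i = q_i(395 − 4Q) − 44q_i, with Q = q_i + Σ_{j≠i} q_j.
First-order condition: 351 − 8q_i − 4Σ_{j≠i} q_j = 0.
With identical firms, set every q_j = q: then 351 − 8q − 16q = 0, i.e. q = 351/24 = 14.625.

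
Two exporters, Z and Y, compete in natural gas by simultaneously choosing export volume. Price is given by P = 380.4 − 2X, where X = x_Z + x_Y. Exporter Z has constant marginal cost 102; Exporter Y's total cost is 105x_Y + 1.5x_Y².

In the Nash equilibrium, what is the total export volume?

Exporter Z's profit: π = x_Z(380.4 − 2(x_Z + x_Y)) − 102x_Z.
∂π/∂x_Z = 278.4 − 4x_Z − 2x_Y = 0, so x_Z = 69.6 − 0.5x_Y.
For Y: ∂π/∂x_Y = 275.4 − 7x_Y − 2x_Z = 0 ⇒ x_Y = 1377/35 − (2/7)x_Z.
Substituting the second reaction function into the first: x_Z = 69.6 − 0.5(1377/35 − (2/7)x_Z), which gives (6/7)x_Z = 699/14 ⇒ x_Z = 58.25.
Then x_Y = 1377/35 − (2/7)·58.25 = 22.7.
Total export volume: 58.25 + 22.7 = 80.95.

80.95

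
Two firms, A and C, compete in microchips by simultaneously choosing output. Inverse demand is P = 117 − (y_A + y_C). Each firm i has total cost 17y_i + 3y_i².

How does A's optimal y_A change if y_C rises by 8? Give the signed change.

Firm A's profit: π = y_A(117 − (y_A + y_C)) − 17y_A − 3y_A².
∂π/∂y_A = 100 − 8y_A − y_C = 0, so y_A = 12.5 − 0.125y_C.
The reaction-function slope is −0.125, so an 8-unit rise in y_C moves y_A by −0.125 × 8 = −1. A's best response falls — the actions are strategic substitutes.

-1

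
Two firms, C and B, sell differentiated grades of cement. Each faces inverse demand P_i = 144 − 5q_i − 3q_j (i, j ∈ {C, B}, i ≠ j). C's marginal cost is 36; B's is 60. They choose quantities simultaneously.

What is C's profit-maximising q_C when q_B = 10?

7.8

Firm C's profit: π = q_C(144 − 5q_C − 3q_B) − 36q_C.
∂π/∂q_C = 108 − 10q_C − 3q_B = 0 ⇒ q_C = 10.8 − 0.3q_B.
At q_B = 10: q_C = 10.8 − 0.3·10 = 7.8.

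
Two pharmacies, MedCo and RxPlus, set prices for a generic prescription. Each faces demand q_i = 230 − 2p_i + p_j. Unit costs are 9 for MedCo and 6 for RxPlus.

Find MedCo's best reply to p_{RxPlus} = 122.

92.5

MedCo's profit: π = (p_{MedCo} − 9)(230 − 2p_{MedCo} + p_{RxPlus}).
∂π/∂p_{MedCo} = 248 − 4p_{MedCo} + p_{RxPlus} = 0 ⇒ p_{MedCo} = 62 + 0.25p_{RxPlus}.
At p_{RxPlus} = 122: p_{MedCo} = 62 + 0.25·122 = 92.5.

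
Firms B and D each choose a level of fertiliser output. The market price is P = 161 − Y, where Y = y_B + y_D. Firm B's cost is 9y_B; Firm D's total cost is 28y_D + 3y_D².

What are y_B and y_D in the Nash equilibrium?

72.2, 7.6

Firm B's profit: π = y_B(161 − (y_B + y_D)) − 9y_B.
∂π/∂y_B = 152 − 2y_B − y_D = 0, so y_B = 76 − 0.5y_D.
For D: ∂π/∂y_D = 133 − 8y_D − y_B = 0 ⇒ y_D = 16.625 − 0.125y_B.
Solving the two reaction functions simultaneously: (1 − (−0.5)(−0.125))y_B = 76 − 0.5·16.625, so 0.9375y_B = 67.6875 and y_B = 72.2.
Then y_D = 16.625 − 0.125·72.2 = 7.6.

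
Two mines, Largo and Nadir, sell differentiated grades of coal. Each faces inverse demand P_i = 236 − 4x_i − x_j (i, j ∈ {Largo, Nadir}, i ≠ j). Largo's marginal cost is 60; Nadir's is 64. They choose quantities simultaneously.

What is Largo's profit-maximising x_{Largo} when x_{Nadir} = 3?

21.625

Mine Largo's profit: π = x_{Largo}(236 − 4x_{Largo} − x_{Nadir}) − 60x_{Largo}.
∂π/∂x_{Largo} = 176 − 8x_{Largo} − x_{Nadir} = 0 ⇒ x_{Largo} = 22 − 0.125x_{Nadir}.
At x_{Nadir} = 3: x_{Largo} = 22 − 0.125·3 = 21.625.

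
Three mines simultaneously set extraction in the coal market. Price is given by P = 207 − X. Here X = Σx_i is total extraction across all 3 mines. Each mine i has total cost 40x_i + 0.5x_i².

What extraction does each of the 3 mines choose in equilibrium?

A representative mine's profit is π_i = x_i(207 − X) − 40x_i − 0.5x_i², with X = x_i + Σ_{j≠i} x_j.
First-order condition: 167 − 3x_i − Σ_{j≠i} x_j = 0.
With identical mines, set every x_j = x: then 167 − 3x − 2x = 0, i.e. x = 167/5 = 33.4.

33.4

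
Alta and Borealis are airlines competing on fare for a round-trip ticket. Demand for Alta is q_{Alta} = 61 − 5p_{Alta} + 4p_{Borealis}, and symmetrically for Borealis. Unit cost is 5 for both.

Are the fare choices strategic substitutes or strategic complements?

strategic complements

Alta's profit: π = (p_{Alta} − 5)(61 − 5p_{Alta} + 4p_{Borealis}).
∂π/∂p_{Alta} = 86 − 10p_{Alta} + 4p_{Borealis} = 0 ⇒ p_{Alta} = 8.6 + 0.4p_{Borealis}.
The best-response slope dp_{Alta}/dp_{Borealis} = 0.4 > 0: the reaction function is upward-sloping, so the choices are strategic complements.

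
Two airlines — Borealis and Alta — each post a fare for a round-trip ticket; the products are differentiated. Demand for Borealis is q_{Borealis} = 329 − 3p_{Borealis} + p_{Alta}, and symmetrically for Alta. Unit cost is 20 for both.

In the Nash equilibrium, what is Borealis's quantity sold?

Borealis's profit: π = (p_{Borealis} − 20)(329 − 3p_{Borealis} + p_{Alta}).
∂π/∂p_{Borealis} = 389 − 6p_{Borealis} + p_{Alta} = 0 ⇒ p_{Borealis} = 389/6 + (1/6)p_{Alta}.
Setting p_{Borealis} = p_{Alta} in the reaction function: p_{Borealis} = 389/6 + (1/6)p_{Borealis}, so p_{Borealis} = (389/6) / (5/6) = 77.8.
q_{Borealis} = 329 − 3·77.8 + 77.8 = 173.4.

173.4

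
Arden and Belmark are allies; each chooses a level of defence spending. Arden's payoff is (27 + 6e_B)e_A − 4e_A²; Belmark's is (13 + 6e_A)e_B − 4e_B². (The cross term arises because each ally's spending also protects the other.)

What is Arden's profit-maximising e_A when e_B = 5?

Expanding Arden's payoff: 27e_A + 6e_Be_A − 4e_A².
∂π/∂e_A = 27 + 6e_B − 8e_A = 0, so e_A = 3.375 + 0.75e_B.
At e_B = 5: e_A = 3.375 + 0.75·5 = 7.125.

7.125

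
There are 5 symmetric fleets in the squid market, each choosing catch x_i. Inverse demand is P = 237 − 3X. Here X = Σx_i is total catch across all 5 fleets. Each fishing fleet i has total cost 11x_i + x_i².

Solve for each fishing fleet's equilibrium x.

A representative fishing fleet's profit is π_i = x_i(237 − 3X) − 11x_i − x_i², with X = x_i + Σ_{j≠i} x_j.
First-order condition: 226 − 8x_i − 3Σ_{j≠i} x_j = 0.
With identical fishing fleets, set every x_j = x: then 226 − 8x − 12x = 0, i.e. x = 226/20 = 11.3.

11.3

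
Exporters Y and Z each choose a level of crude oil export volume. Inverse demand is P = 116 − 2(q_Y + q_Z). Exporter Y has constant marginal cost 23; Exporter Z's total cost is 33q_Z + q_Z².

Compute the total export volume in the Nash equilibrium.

26.9

Exporter Y's profit: π = q_Y(116 − 2(q_Y + q_Z)) − 23q_Y.
∂π/∂q_Y = 93 − 4q_Y − 2q_Z = 0, so q_Y = 23.25 − 0.5q_Z.
For Z: ∂π/∂q_Z = 83 − 6q_Z − 2q_Y = 0 ⇒ q_Z = 83/6 − (1/3)q_Y.
Solving the two reaction functions simultaneously: (1 − (−0.5)(−1/3))q_Y = 23.25 − 0.5·(83/6), so (5/6)q_Y = 49/3 and q_Y = 19.6.
Then q_Z = 83/6 − (1/3)·19.6 = 7.3.
Total export volume: 19.6 + 7.3 = 26.9.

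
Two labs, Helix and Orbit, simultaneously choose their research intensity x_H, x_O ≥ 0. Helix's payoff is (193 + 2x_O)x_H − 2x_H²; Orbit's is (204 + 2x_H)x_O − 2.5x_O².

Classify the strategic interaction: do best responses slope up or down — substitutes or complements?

strategic complements

Expanding Helix's payoff: 193x_H + 2x_Ox_H − 2x_H².
∂π/∂x_H = 193 + 2x_O − 4x_H = 0, so x_H = 48.25 + 0.5x_O.
The best-response slope dx_H/dx_O = 0.5 > 0: the reaction function is upward-sloping, so the choices are strategic complements.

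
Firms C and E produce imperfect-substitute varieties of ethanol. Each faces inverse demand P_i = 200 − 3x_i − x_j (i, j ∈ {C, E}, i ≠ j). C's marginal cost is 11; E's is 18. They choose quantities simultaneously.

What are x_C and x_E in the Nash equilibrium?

Firm C's profit: π = x_C(200 − 3x_C − x_E) − 11x_C.
∂π/∂x_C = 189 − 6x_C − x_E = 0 ⇒ x_C = 31.5 − (1/6)x_E.
Similarly x_E = 91/3 − (1/6)x_C.
Solving the two reaction functions simultaneously: (1 − (−1/6)(−1/6))x_C = 31.5 − (1/6)·(91/3), so (35/36)x_C = 238/9 and x_C = 27.2.
Then x_E = 91/3 − (1/6)·27.2 = 25.8.

27.2, 25.8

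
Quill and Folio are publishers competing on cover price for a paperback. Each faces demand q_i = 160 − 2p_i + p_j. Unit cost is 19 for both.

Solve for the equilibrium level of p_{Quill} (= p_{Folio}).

Quill's profit: π = (p_{Quill} − 19)(160 − 2p_{Quill} + p_{Folio}).
∂π/∂p_{Quill} = 198 − 4p_{Quill} + p_{Folio} = 0 ⇒ p_{Quill} = 49.5 + 0.25p_{Folio}.
The game is symmetric, so in equilibrium p_{Folio} = p_{Quill}: the reaction function gives 0.75p_{Quill} = 49.5, hence p_{Quill} = 66.

66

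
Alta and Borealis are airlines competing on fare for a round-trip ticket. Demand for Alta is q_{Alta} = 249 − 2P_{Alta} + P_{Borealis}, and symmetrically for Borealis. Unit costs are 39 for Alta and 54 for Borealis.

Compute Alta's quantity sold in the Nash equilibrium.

144

Alta's profit: π = (P_{Alta} − 39)(249 − 2P_{Alta} + P_{Borealis}).
∂π/∂P_{Alta} = 327 − 4P_{Alta} + P_{Borealis} = 0 ⇒ P_{Alta} = 81.75 + 0.25P_{Borealis}.
Similarly P_{Borealis} = 89.25 + 0.25P_{Alta}.
Plugging P_{Borealis} into Alta's best response: P_{Alta} = 81.75 + 0.25(89.25 + 0.25P_{Alta}) ⇒ 0.9375P_{Alta} = 104.0625, so P_{Alta} = 111.
Then P_{Borealis} = 89.25 + 0.25·111 = 117.
q_{Alta} = 249 − 2·111 + 117 = 144.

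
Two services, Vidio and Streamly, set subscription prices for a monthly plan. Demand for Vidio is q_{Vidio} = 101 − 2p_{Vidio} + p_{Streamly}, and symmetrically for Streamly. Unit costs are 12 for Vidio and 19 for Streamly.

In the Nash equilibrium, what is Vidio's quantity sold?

Vidio's profit: π = (p_{Vidio} − 12)(101 − 2p_{Vidio} + p_{Streamly}).
∂π/∂p_{Vidio} = 125 − 4p_{Vidio} + p_{Streamly} = 0 ⇒ p_{Vidio} = 31.25 + 0.25p_{Streamly}.
Similarly p_{Streamly} = 34.75 + 0.25p_{Vidio}.
Solving the two reaction functions simultaneously: (1 − (0.25)(0.25))p_{Vidio} = 31.25 + 0.25·34.75, so 0.9375p_{Vidio} = 39.9375 and p_{Vidio} = 42.6.
Then p_{Streamly} = 34.75 + 0.25·42.6 = 45.4.
q_{Vidio} = 101 − 2·42.6 + 45.4 = 61.2.

61.2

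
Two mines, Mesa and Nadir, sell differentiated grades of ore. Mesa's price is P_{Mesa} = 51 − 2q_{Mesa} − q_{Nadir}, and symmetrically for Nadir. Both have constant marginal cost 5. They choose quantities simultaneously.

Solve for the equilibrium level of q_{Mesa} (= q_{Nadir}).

9.2

Mine Mesa's profit: π = q_{Mesa}(51 − 2q_{Mesa} − q_{Nadir}) − 5q_{Mesa}.
∂π/∂q_{Mesa} = 46 − 4q_{Mesa} − q_{Nadir} = 0 ⇒ q_{Mesa} = 11.5 − 0.25q_{Nadir}.
The game is symmetric, so in equilibrium q_{Nadir} = q_{Mesa}: the reaction function gives 1.25q_{Mesa} = 11.5, hence q_{Mesa} = 9.2.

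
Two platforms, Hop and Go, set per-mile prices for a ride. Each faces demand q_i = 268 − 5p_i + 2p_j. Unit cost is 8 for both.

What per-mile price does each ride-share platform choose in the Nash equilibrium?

38.5

Hop's profit: π = (p_{Hop} − 8)(268 − 5p_{Hop} + 2p_{Go}).
∂π/∂p_{Hop} = 308 − 10p_{Hop} + 2p_{Go} = 0 ⇒ p_{Hop} = 30.8 + 0.2p_{Go}.
Setting p_{Hop} = p_{Go} in the reaction function: p_{Hop} = 30.8 + 0.2p_{Hop}, so p_{Hop} = 30.8 / 0.8 = 38.5.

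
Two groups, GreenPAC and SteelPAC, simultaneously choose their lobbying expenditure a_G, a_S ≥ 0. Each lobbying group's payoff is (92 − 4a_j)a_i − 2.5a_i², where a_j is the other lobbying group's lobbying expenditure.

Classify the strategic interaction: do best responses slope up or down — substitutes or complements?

strategic substitutes

GreenPAC's payoff is (92 − 4a_S)a_G − 2.5a_G².
∂π/∂a_G = 92 − 4a_S − 5a_G = 0, so a_G = 18.4 − 0.8a_S.
The best-response slope da_G/da_S = −0.8 < 0: the reaction function is downward-sloping, so the choices are strategic substitutes.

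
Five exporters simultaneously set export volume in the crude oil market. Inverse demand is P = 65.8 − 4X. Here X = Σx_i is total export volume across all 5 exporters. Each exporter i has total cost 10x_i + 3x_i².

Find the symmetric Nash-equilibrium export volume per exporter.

A representative exporter's profit is π_i = x_i(65.8 − 4X) − 10x_i − 3x_i², with X = x_i + Σ_{j≠i} x_j.
First-order condition: 55.8 − 14x_i − 4Σ_{j≠i} x_j = 0.
Imposing symmetry (x_j = x for all j) turns Σ_{j≠i} x_j into 4x, so 55.8 = 30x and x = 1.86.

1.86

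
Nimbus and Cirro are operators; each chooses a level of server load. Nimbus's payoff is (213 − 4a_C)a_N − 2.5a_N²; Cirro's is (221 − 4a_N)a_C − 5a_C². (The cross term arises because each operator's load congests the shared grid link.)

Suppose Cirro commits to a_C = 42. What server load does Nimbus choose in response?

Expanding Nimbus's payoff: 213a_N − 4a_Ca_N − 2.5a_N².
∂π/∂a_N = 213 − 4a_C − 5a_N = 0, so a_N = 42.6 − 0.8a_C.
At a_C = 42: a_N = 42.6 − 0.8·42 = 9.

9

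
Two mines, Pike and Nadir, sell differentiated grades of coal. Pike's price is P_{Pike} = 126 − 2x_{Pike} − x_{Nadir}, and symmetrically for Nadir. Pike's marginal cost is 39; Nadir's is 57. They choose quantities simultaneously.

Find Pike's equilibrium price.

76.2

Mine Pike's profit: π = x_{Pike}(126 − 2x_{Pike} − x_{Nadir}) − 39x_{Pike}.
∂π/∂x_{Pike} = 87 − 4x_{Pike} − x_{Nadir} = 0 ⇒ x_{Pike} = 21.75 − 0.25x_{Nadir}.
Similarly x_{Nadir} = 17.25 − 0.25x_{Pike}.
Plugging x_{Nadir} into Pike's best response: x_{Pike} = 21.75 − 0.25(17.25 − 0.25x_{Pike}) ⇒ 0.9375x_{Pike} = 17.4375, so x_{Pike} = 18.6.
Then x_{Nadir} = 17.25 − 0.25·18.6 = 12.6.
P_{Pike} = 126 − 2·18.6 − 12.6 = 76.2.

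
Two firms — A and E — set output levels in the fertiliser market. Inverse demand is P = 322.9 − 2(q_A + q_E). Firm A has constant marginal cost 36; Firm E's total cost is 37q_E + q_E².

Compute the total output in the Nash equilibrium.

85.97

Firm A's profit: π = q_A(322.9 − 2(q_A + q_E)) − 36q_A.
∂π/∂q_A = 286.9 − 4q_A − 2q_E = 0, so q_A = 71.725 − 0.5q_E.
For E: ∂π/∂q_E = 285.9 − 6q_E − 2q_A = 0 ⇒ q_E = 47.65 − (1/3)q_A.
Substituting the second reaction function into the first: q_A = 71.725 − 0.5(47.65 − (1/3)q_A), which gives (5/6)q_A = 47.9 ⇒ q_A = 57.48.
Then q_E = 47.65 − (1/3)·57.48 = 28.49.
Total output: 57.48 + 28.49 = 85.97.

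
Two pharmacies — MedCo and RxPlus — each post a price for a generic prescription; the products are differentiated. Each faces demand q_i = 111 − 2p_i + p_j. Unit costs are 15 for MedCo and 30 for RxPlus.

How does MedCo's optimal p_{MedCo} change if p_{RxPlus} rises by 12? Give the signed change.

3

MedCo's profit: π = (p_{MedCo} − 15)(111 − 2p_{MedCo} + p_{RxPlus}).
∂π/∂p_{MedCo} = 141 − 4p_{MedCo} + p_{RxPlus} = 0 ⇒ p_{MedCo} = 35.25 + 0.25p_{RxPlus}.
The reaction-function slope is 0.25, so a 12-unit rise in p_{RxPlus} moves p_{MedCo} by 0.25 × 12 = 3. MedCo's best response rises — the actions are strategic complements.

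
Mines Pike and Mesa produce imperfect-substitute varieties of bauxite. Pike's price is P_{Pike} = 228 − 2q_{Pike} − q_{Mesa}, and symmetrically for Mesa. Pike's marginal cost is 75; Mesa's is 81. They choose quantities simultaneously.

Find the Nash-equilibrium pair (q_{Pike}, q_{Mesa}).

Mine Pike's profit: π = q_{Pike}(228 − 2q_{Pike} − q_{Mesa}) − 75q_{Pike}.
∂π/∂q_{Pike} = 153 − 4q_{Pike} − q_{Mesa} = 0 ⇒ q_{Pike} = 38.25 − 0.25q_{Mesa}.
Similarly q_{Mesa} = 36.75 − 0.25q_{Pike}.
Solving the two reaction functions simultaneously: (1 − (−0.25)(−0.25))q_{Pike} = 38.25 − 0.25·36.75, so 0.9375q_{Pike} = 29.0625 and q_{Pike} = 31.
Then q_{Mesa} = 36.75 − 0.25·31 = 29.

31, 29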